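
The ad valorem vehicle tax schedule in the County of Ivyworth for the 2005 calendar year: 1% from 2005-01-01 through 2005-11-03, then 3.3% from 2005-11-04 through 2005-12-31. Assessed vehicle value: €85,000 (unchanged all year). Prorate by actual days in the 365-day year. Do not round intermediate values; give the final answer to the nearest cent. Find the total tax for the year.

€1,160.66

2005-01-01 to 2005-11-03: 307 days at 1% → €85,000 × 1% × 307/365 = €714.9315
2005-11-04 to 2005-12-31: 58 days at 3.3% → €85,000 × 3.3% × 58/365 = €445.7260
Total = €1,160.6575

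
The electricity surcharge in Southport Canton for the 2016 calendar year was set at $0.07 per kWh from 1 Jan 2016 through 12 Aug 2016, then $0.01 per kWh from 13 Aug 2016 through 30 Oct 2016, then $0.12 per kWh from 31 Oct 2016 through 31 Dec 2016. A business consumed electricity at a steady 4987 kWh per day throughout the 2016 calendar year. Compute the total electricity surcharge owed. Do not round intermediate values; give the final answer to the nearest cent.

$119,588.26

1 Jan – 12 Aug 2016: 225 days × 4987 kWh/day = 1,122,075 kWh at $0.07/kWh → $78,545.25
13 Aug – 30 Oct 2016: 79 days × 4987 kWh/day = 393,973 kWh at $0.01/kWh → $3,939.73
31 Oct – 31 Dec 2016: 62 days × 4987 kWh/day = 309,194 kWh at $0.12/kWh → $37,103.28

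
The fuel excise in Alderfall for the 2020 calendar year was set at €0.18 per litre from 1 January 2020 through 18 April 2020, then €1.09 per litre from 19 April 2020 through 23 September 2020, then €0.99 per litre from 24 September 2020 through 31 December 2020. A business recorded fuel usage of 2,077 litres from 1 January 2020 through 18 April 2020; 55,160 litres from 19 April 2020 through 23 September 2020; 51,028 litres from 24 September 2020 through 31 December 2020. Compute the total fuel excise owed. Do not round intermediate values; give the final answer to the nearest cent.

€111015.98

1 January – 18 April 2020: 2,077 litres at €0.18/litre → €373.86
19 April – 23 September 2020: 55,160 litres at €1.09/litre → €60124.40
24 September – 31 December 2020: 51,028 litres at €0.99/litre → €50517.72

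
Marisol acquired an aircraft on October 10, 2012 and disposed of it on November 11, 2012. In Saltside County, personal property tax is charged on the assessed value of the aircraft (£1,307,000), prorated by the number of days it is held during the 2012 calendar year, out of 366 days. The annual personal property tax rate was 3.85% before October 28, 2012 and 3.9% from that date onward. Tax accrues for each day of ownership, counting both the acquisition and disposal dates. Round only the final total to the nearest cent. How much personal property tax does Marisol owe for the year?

£4,563.79

October 10 – October 27, 2012: 18 days at 3.85% → £1,307,000 × 3.85% × 18/366 = £2,474.7295
October 28 – November 11, 2012: 15 days at 3.9% → £1,307,000 × 3.9% × 15/366 = £2,089.0574
Total = £4,563.7869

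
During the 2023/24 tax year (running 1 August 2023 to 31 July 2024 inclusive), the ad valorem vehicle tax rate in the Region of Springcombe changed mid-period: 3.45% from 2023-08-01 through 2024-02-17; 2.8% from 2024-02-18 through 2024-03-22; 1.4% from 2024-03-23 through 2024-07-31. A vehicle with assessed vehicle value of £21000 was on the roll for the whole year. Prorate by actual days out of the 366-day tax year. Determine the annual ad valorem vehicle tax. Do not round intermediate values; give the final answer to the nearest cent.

£557.73

2023-08-01 to 2024-02-17: 201 days at 3.45% → £21000 × 3.45% × 201/366 = £397.8811
2024-02-18 to 2024-03-22: 34 days at 2.8% → £21000 × 2.8% × 34/366 = £54.6230
2024-03-23 to 2024-07-31: 131 days at 1.4% → £21000 × 1.4% × 131/366 = £105.2295
Total = £557.7336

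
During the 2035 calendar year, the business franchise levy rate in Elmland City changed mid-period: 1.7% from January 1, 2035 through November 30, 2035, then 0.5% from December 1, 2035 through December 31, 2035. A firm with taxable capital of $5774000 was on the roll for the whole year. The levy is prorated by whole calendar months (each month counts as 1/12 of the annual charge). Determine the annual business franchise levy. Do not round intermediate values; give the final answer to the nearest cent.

January 1 – November 30, 2035: 11 months at 1.7% → $5774000 × 1.7% × 11/12 = $89978.1667
December 1 – December 31, 2035: 1 month at 0.5% → $5774000 × 0.5% × 1/12 = $2405.8333
Total = $92384.0000

$92384.00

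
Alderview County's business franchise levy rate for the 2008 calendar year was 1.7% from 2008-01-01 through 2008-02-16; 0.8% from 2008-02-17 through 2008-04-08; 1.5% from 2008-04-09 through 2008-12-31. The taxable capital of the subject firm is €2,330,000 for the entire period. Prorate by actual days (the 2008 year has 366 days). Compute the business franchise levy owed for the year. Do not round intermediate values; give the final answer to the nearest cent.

2008-01-01 to 2008-02-16: 47 days at 1.7% → €2,330,000 × 1.7% × 47/366 = €5,086.5301
2008-02-17 to 2008-04-08: 52 days at 0.8% → €2,330,000 × 0.8% × 52/366 = €2,648.3060
2008-04-09 to 2008-12-31: 267 days at 1.5% → €2,330,000 × 1.5% × 267/366 = €25,496.3115
Total = €33,231.1475

€33,231.15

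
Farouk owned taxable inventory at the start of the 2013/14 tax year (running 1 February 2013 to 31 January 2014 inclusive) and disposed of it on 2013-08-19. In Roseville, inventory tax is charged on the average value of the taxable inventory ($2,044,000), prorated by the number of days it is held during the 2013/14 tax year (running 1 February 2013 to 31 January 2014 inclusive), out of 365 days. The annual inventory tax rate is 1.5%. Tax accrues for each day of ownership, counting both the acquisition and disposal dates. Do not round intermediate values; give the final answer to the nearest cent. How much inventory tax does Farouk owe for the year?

$16,800.00

Days held (2013-02-01 to 2013-08-19): 200 out of 365
Tax = $2,044,000 × 1.5% × 200/365 = $16,800.0000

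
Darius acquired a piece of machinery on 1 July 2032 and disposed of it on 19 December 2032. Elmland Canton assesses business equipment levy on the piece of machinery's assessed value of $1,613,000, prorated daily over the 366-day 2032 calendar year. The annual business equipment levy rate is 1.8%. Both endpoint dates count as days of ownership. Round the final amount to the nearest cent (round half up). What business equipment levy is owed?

$13,644.39

Days held (1 July – 19 December 2032): 172 out of 366
Tax = $1,613,000 × 1.8% × 172/366 = $13,644.3934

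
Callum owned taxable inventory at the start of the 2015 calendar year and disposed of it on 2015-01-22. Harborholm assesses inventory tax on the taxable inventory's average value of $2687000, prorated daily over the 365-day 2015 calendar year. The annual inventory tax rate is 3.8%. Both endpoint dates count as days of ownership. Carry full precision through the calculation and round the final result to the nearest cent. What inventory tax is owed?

Days held (2015-01-01 to 2015-01-22): 22 out of 365
Tax = $2687000 × 3.8% × 22/365 = $6154.3342

$6154.33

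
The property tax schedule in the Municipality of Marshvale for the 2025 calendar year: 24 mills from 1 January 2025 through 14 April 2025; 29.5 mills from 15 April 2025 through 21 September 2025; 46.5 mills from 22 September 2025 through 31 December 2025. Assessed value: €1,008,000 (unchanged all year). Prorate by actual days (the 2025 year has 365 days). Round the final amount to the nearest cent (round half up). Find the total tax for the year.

€32,898.08

1 January – 14 April 2025: 104 days at 24 mills → €1,008,000 × 2.4% × 104/365 = €6,893.0630
15 April – 21 September 2025: 160 days at 29.5 mills → €1,008,000 × 2.95% × 160/365 = €13,034.9589
22 September – 31 December 2025: 101 days at 46.5 mills → €1,008,000 × 4.65% × 101/365 = €12,970.0603
Total = €32,898.0822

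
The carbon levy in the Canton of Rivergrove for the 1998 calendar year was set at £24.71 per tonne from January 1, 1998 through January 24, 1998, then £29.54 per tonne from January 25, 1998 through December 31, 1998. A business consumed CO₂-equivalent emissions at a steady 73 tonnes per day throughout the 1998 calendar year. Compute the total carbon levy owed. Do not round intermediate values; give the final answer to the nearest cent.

January 1 – January 24, 1998: 24 days × 73 tonnes/day = 1,752 tonnes at £24.71/tonne → £43,291.92
January 25 – December 31, 1998: 341 days × 73 tonnes/day = 24,893 tonnes at £29.54/tonne → £735,339.22

£778,631.14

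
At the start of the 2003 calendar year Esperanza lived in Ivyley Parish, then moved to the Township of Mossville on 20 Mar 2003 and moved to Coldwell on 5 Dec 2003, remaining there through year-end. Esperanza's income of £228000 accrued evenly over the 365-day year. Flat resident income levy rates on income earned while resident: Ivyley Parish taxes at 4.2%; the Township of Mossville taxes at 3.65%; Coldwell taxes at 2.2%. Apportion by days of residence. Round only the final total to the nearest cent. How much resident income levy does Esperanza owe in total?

Ivyley Parish, 1 Jan – 19 Mar 2003: 78 days → £228000 × 4.2% × 78/365 = £2046.3781
The Township of Mossville, 20 Mar – 4 Dec 2003: 260 days → £228000 × 3.65% × 260/365 = £5928.0000
Coldwell, 5 Dec – 31 Dec 2003: 27 days → £228000 × 2.2% × 27/365 = £371.0466
Total = £8345.4247

£8345.42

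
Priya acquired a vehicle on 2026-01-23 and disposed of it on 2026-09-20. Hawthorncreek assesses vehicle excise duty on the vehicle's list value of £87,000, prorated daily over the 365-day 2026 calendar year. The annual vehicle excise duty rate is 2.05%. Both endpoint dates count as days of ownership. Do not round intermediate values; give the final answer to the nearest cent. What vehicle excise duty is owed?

£1,177.60

Days held (2026-01-23 to 2026-09-20): 241 out of 365
Tax = £87,000 × 2.05% × 241/365 = £1,177.5986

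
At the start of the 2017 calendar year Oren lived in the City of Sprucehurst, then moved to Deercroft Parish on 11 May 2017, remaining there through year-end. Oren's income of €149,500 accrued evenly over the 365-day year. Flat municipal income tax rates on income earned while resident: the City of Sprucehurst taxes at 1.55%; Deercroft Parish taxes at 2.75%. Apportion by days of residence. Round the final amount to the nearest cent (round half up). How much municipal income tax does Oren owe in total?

€3,472.29

The City of Sprucehurst, 1 January – 10 May 2017: 130 days → €149,500 × 1.55% × 130/365 = €825.3219
Deercroft Parish, 11 May – 31 December 2017: 235 days → €149,500 × 2.75% × 235/365 = €2,646.9692
Total = €3,472.2911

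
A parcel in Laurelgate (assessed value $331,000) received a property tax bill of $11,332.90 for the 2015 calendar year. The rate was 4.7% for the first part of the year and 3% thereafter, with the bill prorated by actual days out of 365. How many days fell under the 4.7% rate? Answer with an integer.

Let d = days at the first rate; then 365 − d days at the second rate.
$331,000 × [4.7%·d + 3%·(365−d)] / 365 = $11,332.90
Solving gives d = 91, so the new rate took effect on 2 Apr 2015.

91 days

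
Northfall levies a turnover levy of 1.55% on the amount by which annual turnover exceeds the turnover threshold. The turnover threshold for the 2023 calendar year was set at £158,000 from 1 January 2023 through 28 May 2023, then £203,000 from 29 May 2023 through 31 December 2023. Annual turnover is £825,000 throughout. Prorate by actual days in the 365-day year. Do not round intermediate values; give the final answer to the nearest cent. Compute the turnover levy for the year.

1 January – 28 May 2023: 148 days, exemption £158,000 → (£825,000 − £158,000) × 1.55% × 148/365 = £4,192.0493
29 May – 31 December 2023: 217 days, exemption £203,000 → (£825,000 − £203,000) × 1.55% × 217/365 = £5,731.7726
Total = £9,923.8219

£9,923.82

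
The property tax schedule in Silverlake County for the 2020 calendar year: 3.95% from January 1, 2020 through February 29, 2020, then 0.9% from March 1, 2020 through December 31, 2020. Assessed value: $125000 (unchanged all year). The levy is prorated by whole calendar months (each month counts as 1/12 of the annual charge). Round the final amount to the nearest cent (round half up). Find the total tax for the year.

January 1 – February 29, 2020: 2 months at 3.95% → $125000 × 3.95% × 2/12 = $822.9167
March 1 – December 31, 2020: 10 months at 0.9% → $125000 × 0.9% × 10/12 = $937.5000
Total = $1760.4167

$1760.42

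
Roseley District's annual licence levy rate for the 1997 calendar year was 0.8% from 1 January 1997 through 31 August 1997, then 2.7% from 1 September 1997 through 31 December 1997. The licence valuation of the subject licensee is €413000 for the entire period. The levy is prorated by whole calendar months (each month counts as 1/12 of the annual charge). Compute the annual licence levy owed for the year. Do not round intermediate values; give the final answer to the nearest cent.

1 January – 31 August 1997: 8 months at 0.8% → €413000 × 0.8% × 8/12 = €2202.6667
1 September – 31 December 1997: 4 months at 2.7% → €413000 × 2.7% × 4/12 = €3717.0000
Total = €5919.6667

€5919.67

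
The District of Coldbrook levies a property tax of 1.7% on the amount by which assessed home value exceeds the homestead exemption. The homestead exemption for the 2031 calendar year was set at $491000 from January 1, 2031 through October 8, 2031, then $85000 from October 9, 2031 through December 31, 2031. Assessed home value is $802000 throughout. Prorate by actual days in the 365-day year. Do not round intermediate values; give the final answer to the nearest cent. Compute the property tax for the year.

$6875.41

January 1 – October 8, 2031: 281 days, exemption $491000 → ($802000 − $491000) × 1.7% × 281/365 = $4070.2658
October 9 – December 31, 2031: 84 days, exemption $85000 → ($802000 − $85000) × 1.7% × 84/365 = $2805.1397
Total = $6875.4055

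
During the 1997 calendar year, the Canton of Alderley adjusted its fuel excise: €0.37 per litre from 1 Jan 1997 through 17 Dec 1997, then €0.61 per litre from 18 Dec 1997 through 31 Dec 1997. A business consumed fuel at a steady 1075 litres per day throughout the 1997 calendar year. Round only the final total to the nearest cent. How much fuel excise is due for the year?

€148790.75

1 Jan – 17 Dec 1997: 351 days × 1075 litres/day = 377,325 litres at €0.37/litre → €139610.25
18 Dec – 31 Dec 1997: 14 days × 1075 litres/day = 15,050 litres at €0.61/litre → €9180.50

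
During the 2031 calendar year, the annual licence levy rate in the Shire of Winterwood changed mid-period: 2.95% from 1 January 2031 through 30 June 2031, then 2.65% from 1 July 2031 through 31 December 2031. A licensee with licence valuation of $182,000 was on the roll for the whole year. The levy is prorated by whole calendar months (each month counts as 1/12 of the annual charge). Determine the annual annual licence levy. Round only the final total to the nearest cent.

$5,096.00

1 January – 30 June 2031: 6 months at 2.95% → $182,000 × 2.95% × 6/12 = $2,684.5000
1 July – 31 December 2031: 6 months at 2.65% → $182,000 × 2.65% × 6/12 = $2,411.5000
Total = $5,096.0000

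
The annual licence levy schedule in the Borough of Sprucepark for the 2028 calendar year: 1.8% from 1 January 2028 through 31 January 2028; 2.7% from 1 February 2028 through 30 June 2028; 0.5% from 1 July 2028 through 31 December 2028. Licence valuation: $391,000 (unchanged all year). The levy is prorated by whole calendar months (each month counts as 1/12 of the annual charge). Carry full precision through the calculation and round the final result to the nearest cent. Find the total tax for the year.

$5,962.75

1 January – 31 January 2028: 1 month at 1.8% → $391,000 × 1.8% × 1/12 = $586.5000
1 February – 30 June 2028: 5 months at 2.7% → $391,000 × 2.7% × 5/12 = $4,398.7500
1 July – 31 December 2028: 6 months at 0.5% → $391,000 × 0.5% × 6/12 = $977.5000
Total = $5,962.7500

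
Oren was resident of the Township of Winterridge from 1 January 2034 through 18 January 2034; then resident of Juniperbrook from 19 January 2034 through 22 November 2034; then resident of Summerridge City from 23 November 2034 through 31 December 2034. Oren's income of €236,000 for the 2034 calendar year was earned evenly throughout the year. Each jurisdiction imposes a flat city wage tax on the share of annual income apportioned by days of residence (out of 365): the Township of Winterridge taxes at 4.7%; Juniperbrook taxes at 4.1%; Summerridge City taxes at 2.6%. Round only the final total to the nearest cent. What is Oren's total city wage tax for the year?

€9,367.58

The Township of Winterridge, 1 January – 18 January 2034: 18 days → €236,000 × 4.7% × 18/365 = €547.0027
Juniperbrook, 19 January – 22 November 2034: 308 days → €236,000 × 4.1% × 308/365 = €8,164.9534
Summerridge City, 23 November – 31 December 2034: 39 days → €236,000 × 2.6% × 39/365 = €655.6274
Total = €9,367.5836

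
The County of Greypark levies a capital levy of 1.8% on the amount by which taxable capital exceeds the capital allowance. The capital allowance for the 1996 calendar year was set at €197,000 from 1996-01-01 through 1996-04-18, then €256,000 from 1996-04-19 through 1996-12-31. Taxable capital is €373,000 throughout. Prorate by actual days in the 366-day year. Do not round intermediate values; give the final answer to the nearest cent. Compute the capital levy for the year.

€2,422.28

1996-01-01 to 1996-04-18: 109 days, exemption €197,000 → (€373,000 − €197,000) × 1.8% × 109/366 = €943.4754
1996-04-19 to 1996-12-31: 257 days, exemption €256,000 → (€373,000 − €256,000) × 1.8% × 257/366 = €1,478.8033
Total = €2,422.2787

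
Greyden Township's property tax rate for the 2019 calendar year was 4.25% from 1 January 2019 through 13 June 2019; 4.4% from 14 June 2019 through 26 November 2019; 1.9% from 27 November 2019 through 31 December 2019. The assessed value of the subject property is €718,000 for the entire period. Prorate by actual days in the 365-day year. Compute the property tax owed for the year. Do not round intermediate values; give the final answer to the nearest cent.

€29,386.85

1 January – 13 June 2019: 164 days at 4.25% → €718,000 × 4.25% × 164/365 = €13,710.8493
14 June – 26 November 2019: 166 days at 4.4% → €718,000 × 4.4% × 166/365 = €14,367.8685
27 November – 31 December 2019: 35 days at 1.9% → €718,000 × 1.9% × 35/365 = €1,308.1370
Total = €29,386.8548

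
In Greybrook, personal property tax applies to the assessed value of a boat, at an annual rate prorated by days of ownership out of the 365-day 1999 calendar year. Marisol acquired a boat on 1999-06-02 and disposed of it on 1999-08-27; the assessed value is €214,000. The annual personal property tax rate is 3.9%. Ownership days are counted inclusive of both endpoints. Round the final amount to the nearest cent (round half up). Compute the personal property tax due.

Days held (1999-06-02 to 1999-08-27): 87 out of 365
Tax = €214,000 × 3.9% × 87/365 = €1,989.3205

€1,989.32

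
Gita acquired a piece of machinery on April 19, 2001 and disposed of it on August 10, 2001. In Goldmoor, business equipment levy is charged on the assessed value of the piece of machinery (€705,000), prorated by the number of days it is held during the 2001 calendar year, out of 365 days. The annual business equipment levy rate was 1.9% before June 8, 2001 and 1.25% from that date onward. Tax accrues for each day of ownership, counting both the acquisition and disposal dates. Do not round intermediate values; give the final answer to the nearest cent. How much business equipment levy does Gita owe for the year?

April 19 – June 7, 2001: 50 days at 1.9% → €705,000 × 1.9% × 50/365 = €1,834.9315
June 8 – August 10, 2001: 64 days at 1.25% → €705,000 × 1.25% × 64/365 = €1,545.2055
Total = €3,380.1370

€3,380.14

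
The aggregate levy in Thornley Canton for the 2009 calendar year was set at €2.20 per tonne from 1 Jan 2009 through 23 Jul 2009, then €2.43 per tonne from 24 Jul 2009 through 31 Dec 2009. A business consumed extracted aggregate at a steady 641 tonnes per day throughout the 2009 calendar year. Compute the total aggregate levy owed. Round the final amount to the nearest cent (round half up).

1 Jan – 23 Jul 2009: 204 days × 641 tonnes/day = 130,764 tonnes at €2.20/tonne → €287,680.80
24 Jul – 31 Dec 2009: 161 days × 641 tonnes/day = 103,201 tonnes at €2.43/tonne → €250,778.43

€538,459.23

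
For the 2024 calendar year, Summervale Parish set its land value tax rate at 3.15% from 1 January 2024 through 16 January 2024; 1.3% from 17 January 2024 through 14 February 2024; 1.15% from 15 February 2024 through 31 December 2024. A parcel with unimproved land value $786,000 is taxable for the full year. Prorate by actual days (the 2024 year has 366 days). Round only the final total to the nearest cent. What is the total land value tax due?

1 January – 16 January 2024: 16 days at 3.15% → $786,000 × 3.15% × 16/366 = $1,082.3607
17 January – 14 February 2024: 29 days at 1.3% → $786,000 × 1.3% × 29/366 = $809.6230
15 February – 31 December 2024: 321 days at 1.15% → $786,000 × 1.15% × 321/366 = $7,927.6475
Total = $9,819.6311

$9,819.63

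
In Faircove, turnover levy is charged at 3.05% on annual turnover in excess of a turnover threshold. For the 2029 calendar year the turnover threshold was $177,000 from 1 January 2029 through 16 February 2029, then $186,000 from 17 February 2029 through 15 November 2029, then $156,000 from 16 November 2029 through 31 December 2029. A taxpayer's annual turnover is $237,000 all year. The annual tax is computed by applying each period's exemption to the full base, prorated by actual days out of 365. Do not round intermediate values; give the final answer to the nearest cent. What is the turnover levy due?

$1,706.16

1 January – 16 February 2029: 47 days, exemption $177,000 → ($237,000 − $177,000) × 3.05% × 47/365 = $235.6438
17 February – 15 November 2029: 272 days, exemption $186,000 → ($237,000 − $186,000) × 3.05% × 272/365 = $1,159.1671
16 November – 31 December 2029: 46 days, exemption $156,000 → ($237,000 − $156,000) × 3.05% × 46/365 = $311.3507
Total = $1,706.1616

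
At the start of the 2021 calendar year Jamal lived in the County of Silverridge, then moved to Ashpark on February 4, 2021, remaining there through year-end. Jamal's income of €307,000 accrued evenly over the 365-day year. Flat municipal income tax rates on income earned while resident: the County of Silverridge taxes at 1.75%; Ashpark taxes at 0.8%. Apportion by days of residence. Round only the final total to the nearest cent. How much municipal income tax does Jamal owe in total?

€2,727.67

The County of Silverridge, January 1 – February 3, 2021: 34 days → €307,000 × 1.75% × 34/365 = €500.4521
Ashpark, February 4 – December 31, 2021: 331 days → €307,000 × 0.8% × 331/365 = €2,227.2219
Total = €2,727.6740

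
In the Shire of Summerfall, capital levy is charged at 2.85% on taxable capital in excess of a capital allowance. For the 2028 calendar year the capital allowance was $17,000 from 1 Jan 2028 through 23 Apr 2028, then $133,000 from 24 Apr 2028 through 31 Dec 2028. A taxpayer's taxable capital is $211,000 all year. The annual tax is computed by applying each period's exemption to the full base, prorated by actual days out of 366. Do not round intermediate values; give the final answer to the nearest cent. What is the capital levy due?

1 Jan – 23 Apr 2028: 114 days, exemption $17,000 → ($211,000 − $17,000) × 2.85% × 114/366 = $1,722.1475
24 Apr – 31 Dec 2028: 252 days, exemption $133,000 → ($211,000 − $133,000) × 2.85% × 252/366 = $1,530.5902
Total = $3,252.7377

$3,252.74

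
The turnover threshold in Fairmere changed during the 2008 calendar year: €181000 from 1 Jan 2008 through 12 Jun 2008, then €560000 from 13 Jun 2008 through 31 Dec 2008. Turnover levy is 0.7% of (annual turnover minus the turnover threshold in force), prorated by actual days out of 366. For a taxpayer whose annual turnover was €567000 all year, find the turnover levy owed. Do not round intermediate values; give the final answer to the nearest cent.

1 Jan – 12 Jun 2008: 164 days, exemption €181000 → (€567000 − €181000) × 0.7% × 164/366 = €1210.7322
13 Jun – 31 Dec 2008: 202 days, exemption €560000 → (€567000 − €560000) × 0.7% × 202/366 = €27.0437
Total = €1237.7760

€1237.78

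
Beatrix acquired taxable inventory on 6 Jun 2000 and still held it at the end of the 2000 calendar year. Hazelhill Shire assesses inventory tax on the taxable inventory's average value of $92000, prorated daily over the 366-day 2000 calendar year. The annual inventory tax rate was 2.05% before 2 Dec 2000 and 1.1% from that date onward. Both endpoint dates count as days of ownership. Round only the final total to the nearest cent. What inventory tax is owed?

$1005.34

6 Jun – 1 Dec 2000: 179 days at 2.05% → $92000 × 2.05% × 179/366 = $922.3880
2 Dec – 31 Dec 2000: 30 days at 1.1% → $92000 × 1.1% × 30/366 = $82.9508
Total = $1005.3388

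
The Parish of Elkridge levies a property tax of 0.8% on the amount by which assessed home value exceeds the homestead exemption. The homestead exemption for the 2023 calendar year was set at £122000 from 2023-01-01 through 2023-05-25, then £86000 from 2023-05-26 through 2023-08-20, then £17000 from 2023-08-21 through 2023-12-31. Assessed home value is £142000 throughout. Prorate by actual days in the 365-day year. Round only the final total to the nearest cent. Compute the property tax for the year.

£534.73

2023-01-01 to 2023-05-25: 145 days, exemption £122000 → (£142000 − £122000) × 0.8% × 145/365 = £63.5616
2023-05-26 to 2023-08-20: 87 days, exemption £86000 → (£142000 − £86000) × 0.8% × 87/365 = £106.7836
2023-08-21 to 2023-12-31: 133 days, exemption £17000 → (£142000 − £17000) × 0.8% × 133/365 = £364.3836
Total = £534.7288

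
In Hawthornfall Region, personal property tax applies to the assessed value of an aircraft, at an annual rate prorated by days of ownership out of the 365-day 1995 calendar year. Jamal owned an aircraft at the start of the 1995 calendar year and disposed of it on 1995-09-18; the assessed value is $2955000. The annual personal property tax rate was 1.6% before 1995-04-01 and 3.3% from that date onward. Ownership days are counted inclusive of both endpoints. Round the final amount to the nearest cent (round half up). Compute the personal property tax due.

1995-01-01 to 1995-03-31: 90 days at 1.6% → $2955000 × 1.6% × 90/365 = $11658.0822
1995-04-01 to 1995-09-18: 171 days at 3.3% → $2955000 × 3.3% × 171/365 = $45685.1096
Total = $57343.1918

$57343.19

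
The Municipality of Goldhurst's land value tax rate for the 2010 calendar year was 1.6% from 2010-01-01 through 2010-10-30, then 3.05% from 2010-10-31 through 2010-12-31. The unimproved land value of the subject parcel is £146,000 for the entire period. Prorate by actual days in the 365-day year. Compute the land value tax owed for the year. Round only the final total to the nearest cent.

2010-01-01 to 2010-10-30: 303 days at 1.6% → £146,000 × 1.6% × 303/365 = £1,939.2000
2010-10-31 to 2010-12-31: 62 days at 3.05% → £146,000 × 3.05% × 62/365 = £756.4000
Total = £2,695.6000

£2,695.60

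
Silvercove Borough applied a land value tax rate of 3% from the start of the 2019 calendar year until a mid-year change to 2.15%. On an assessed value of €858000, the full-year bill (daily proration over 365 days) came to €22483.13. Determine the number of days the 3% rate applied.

Let d = days at the first rate; then 365 − d days at the second rate.
€858000 × [3%·d + 2.15%·(365−d)] / 365 = €22483.13
Solving gives d = 202, so the new rate took effect on July 22, 2019.

202 days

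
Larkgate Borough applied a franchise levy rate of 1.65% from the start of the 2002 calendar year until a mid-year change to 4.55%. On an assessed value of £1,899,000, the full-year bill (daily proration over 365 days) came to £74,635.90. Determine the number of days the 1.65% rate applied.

78 days

Let d = days at the first rate; then 365 − d days at the second rate.
£1,899,000 × [1.65%·d + 4.55%·(365−d)] / 365 = £74,635.90
Solving gives d = 78, so the new rate took effect on 20 Mar 2002.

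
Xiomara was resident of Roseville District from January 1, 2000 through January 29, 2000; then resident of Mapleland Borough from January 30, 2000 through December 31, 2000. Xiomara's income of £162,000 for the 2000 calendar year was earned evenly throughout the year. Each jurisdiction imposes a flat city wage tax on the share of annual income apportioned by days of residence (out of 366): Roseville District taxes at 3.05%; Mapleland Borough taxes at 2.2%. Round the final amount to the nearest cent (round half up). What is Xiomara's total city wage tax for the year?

£3,673.11

Roseville District, January 1 – January 29, 2000: 29 days → £162,000 × 3.05% × 29/366 = £391.5000
Mapleland Borough, January 30 – December 31, 2000: 337 days → £162,000 × 2.2% × 337/366 = £3,281.6066
Total = £3,673.1066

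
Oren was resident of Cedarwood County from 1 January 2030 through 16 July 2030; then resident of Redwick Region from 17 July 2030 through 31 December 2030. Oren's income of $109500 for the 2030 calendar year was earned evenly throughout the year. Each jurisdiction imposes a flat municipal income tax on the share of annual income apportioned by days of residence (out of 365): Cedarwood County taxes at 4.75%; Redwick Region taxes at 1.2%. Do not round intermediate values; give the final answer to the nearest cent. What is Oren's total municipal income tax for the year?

Cedarwood County, 1 January – 16 July 2030: 197 days → $109500 × 4.75% × 197/365 = $2807.2500
Redwick Region, 17 July – 31 December 2030: 168 days → $109500 × 1.2% × 168/365 = $604.8000
Total = $3412.0500

$3412.05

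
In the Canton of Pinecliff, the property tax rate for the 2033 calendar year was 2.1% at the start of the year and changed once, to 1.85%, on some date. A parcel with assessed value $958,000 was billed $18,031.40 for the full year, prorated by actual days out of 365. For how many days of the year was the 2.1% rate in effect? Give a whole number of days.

Let d = days at the first rate; then 365 − d days at the second rate.
$958,000 × [2.1%·d + 1.85%·(365−d)] / 365 = $18,031.40
Solving gives d = 47, so the new rate took effect on 17 Feb 2033.

47 days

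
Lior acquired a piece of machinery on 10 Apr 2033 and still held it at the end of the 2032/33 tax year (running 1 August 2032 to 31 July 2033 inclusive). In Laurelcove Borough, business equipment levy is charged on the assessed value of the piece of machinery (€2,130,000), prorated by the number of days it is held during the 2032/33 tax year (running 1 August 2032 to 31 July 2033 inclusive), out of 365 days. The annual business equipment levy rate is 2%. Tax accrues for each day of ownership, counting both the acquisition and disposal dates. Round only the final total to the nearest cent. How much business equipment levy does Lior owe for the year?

Days held (10 Apr – 31 Jul 2033): 113 out of 365
Tax = €2,130,000 × 2% × 113/365 = €13,188.4932

€13,188.49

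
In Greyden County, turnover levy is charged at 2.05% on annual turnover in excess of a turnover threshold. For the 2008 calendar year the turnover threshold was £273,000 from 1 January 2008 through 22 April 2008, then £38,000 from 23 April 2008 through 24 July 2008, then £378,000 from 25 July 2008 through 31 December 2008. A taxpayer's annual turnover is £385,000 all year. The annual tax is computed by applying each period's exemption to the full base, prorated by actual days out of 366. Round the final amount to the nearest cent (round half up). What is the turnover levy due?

£2,579.14

1 January – 22 April 2008: 113 days, exemption £273,000 → (£385,000 − £273,000) × 2.05% × 113/366 = £708.8743
23 April – 24 July 2008: 93 days, exemption £38,000 → (£385,000 − £38,000) × 2.05% × 93/366 = £1,807.5287
25 July – 31 December 2008: 160 days, exemption £378,000 → (£385,000 − £378,000) × 2.05% × 160/366 = £62.7322
Total = £2,579.1352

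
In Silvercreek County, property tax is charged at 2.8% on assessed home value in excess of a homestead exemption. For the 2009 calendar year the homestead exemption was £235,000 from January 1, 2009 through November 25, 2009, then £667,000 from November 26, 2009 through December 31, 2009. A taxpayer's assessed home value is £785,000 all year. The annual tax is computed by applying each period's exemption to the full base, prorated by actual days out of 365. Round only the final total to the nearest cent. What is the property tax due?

January 1 – November 25, 2009: 329 days, exemption £235,000 → (£785,000 − £235,000) × 2.8% × 329/365 = £13,881.0959
November 26 – December 31, 2009: 36 days, exemption £667,000 → (£785,000 − £667,000) × 2.8% × 36/365 = £325.8740
Total = £14,206.9699

£14,206.97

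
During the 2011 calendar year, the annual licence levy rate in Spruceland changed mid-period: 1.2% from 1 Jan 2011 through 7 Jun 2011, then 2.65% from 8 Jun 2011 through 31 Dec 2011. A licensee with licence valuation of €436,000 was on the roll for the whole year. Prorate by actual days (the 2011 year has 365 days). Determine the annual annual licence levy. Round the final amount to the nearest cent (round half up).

1 Jan – 7 Jun 2011: 158 days at 1.2% → €436,000 × 1.2% × 158/365 = €2,264.8110
8 Jun – 31 Dec 2011: 207 days at 2.65% → €436,000 × 2.65% × 207/365 = €6,552.5425
Total = €8,817.3534

€8,817.35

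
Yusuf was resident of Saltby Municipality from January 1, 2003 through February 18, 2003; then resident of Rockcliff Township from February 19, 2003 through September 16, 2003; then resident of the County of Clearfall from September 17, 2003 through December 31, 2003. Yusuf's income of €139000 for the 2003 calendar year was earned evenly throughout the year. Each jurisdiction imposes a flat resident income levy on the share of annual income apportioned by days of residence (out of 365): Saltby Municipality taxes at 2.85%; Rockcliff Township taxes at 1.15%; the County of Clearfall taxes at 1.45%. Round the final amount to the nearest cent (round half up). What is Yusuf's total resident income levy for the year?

Saltby Municipality, January 1 – February 18, 2003: 49 days → €139000 × 2.85% × 49/365 = €531.8178
Rockcliff Township, February 19 – September 16, 2003: 210 days → €139000 × 1.15% × 210/365 = €919.6849
The County of Clearfall, September 17 – December 31, 2003: 106 days → €139000 × 1.45% × 106/365 = €585.3233
Total = €2036.8260

€2036.83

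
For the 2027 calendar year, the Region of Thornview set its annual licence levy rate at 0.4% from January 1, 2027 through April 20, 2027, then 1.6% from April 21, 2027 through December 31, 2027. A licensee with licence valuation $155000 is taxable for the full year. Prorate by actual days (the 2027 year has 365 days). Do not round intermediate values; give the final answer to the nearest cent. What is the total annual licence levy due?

January 1 – April 20, 2027: 110 days at 0.4% → $155000 × 0.4% × 110/365 = $186.8493
April 21 – December 31, 2027: 255 days at 1.6% → $155000 × 1.6% × 255/365 = $1732.6027
Total = $1919.4521

$1919.45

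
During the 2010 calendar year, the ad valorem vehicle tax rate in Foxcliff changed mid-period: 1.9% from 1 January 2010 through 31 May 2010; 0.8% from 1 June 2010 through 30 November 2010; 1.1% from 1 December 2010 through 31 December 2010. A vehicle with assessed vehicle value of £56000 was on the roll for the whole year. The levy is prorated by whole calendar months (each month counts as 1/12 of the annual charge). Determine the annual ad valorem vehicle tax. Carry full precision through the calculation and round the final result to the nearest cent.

1 January – 31 May 2010: 5 months at 1.9% → £56000 × 1.9% × 5/12 = £443.3333
1 June – 30 November 2010: 6 months at 0.8% → £56000 × 0.8% × 6/12 = £224.0000
1 December – 31 December 2010: 1 month at 1.1% → £56000 × 1.1% × 1/12 = £51.3333
Total = £718.6667

£718.67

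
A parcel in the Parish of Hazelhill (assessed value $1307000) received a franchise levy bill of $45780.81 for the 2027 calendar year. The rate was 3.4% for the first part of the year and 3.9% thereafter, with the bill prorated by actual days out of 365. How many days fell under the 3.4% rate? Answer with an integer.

290 days

Let d = days at the first rate; then 365 − d days at the second rate.
$1307000 × [3.4%·d + 3.9%·(365−d)] / 365 = $45780.81
Solving gives d = 290, so the new rate took effect on 18 October 2027.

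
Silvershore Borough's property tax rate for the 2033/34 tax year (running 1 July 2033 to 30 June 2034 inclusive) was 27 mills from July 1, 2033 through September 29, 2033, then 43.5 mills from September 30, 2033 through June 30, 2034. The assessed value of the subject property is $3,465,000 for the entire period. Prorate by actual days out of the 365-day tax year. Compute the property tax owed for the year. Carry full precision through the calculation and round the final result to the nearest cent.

$136,473.53

July 1 – September 29, 2033: 91 days at 27 mills → $3,465,000 × 2.7% × 91/365 = $23,324.6712
September 30, 2033 – June 30, 2034: 274 days at 43.5 mills → $3,465,000 × 4.35% × 274/365 = $113,148.8630
Total = $136,473.5342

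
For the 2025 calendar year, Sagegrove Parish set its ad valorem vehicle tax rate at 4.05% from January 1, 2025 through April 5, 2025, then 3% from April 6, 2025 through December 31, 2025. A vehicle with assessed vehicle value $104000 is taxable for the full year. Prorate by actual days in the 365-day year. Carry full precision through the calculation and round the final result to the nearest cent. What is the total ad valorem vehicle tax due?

January 1 – April 5, 2025: 95 days at 4.05% → $104000 × 4.05% × 95/365 = $1096.2740
April 6 – December 31, 2025: 270 days at 3% → $104000 × 3% × 270/365 = $2307.9452
Total = $3404.2192

$3404.22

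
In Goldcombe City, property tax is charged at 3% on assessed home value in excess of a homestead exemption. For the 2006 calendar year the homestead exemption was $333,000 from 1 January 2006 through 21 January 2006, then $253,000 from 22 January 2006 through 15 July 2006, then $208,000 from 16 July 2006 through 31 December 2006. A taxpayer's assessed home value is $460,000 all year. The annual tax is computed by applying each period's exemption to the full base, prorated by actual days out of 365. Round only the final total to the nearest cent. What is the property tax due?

$6,696.99

1 January – 21 January 2006: 21 days, exemption $333,000 → ($460,000 − $333,000) × 3% × 21/365 = $219.2055
22 January – 15 July 2006: 175 days, exemption $253,000 → ($460,000 − $253,000) × 3% × 175/365 = $2,977.3973
16 July – 31 December 2006: 169 days, exemption $208,000 → ($460,000 − $208,000) × 3% × 169/365 = $3,500.3836
Total = $6,696.9863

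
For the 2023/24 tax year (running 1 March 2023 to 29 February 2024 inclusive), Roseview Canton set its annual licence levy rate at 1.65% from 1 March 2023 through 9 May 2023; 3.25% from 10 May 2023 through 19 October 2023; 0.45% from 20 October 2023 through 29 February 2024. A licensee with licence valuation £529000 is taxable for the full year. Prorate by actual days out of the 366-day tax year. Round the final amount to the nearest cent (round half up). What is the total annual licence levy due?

1 March – 9 May 2023: 70 days at 1.65% → £529000 × 1.65% × 70/366 = £1669.3852
10 May – 19 October 2023: 163 days at 3.25% → £529000 × 3.25% × 163/366 = £7656.7691
20 October 2023 – 29 February 2024: 133 days at 0.45% → £529000 × 0.45% × 133/366 = £865.0451
Total = £10191.1995

£10191.20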